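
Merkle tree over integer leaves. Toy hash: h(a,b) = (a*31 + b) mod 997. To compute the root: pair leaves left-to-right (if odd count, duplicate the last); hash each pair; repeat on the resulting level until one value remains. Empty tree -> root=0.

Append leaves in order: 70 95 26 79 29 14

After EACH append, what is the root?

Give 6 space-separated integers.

Answer: 70 271 260 313 516 36

Derivation:
After append 70 (leaves=[70]):
  L0: [70]
  root=70
After append 95 (leaves=[70, 95]):
  L0: [70, 95]
  L1: h(70,95)=(70*31+95)%997=271 -> [271]
  root=271
After append 26 (leaves=[70, 95, 26]):
  L0: [70, 95, 26]
  L1: h(70,95)=(70*31+95)%997=271 h(26,26)=(26*31+26)%997=832 -> [271, 832]
  L2: h(271,832)=(271*31+832)%997=260 -> [260]
  root=260
After append 79 (leaves=[70, 95, 26, 79]):
  L0: [70, 95, 26, 79]
  L1: h(70,95)=(70*31+95)%997=271 h(26,79)=(26*31+79)%997=885 -> [271, 885]
  L2: h(271,885)=(271*31+885)%997=313 -> [313]
  root=313
After append 29 (leaves=[70, 95, 26, 79, 29]):
  L0: [70, 95, 26, 79, 29]
  L1: h(70,95)=(70*31+95)%997=271 h(26,79)=(26*31+79)%997=885 h(29,29)=(29*31+29)%997=928 -> [271, 885, 928]
  L2: h(271,885)=(271*31+885)%997=313 h(928,928)=(928*31+928)%997=783 -> [313, 783]
  L3: h(313,783)=(313*31+783)%997=516 -> [516]
  root=516
After append 14 (leaves=[70, 95, 26, 79, 29, 14]):
  L0: [70, 95, 26, 79, 29, 14]
  L1: h(70,95)=(70*31+95)%997=271 h(26,79)=(26*31+79)%997=885 h(29,14)=(29*31+14)%997=913 -> [271, 885, 913]
  L2: h(271,885)=(271*31+885)%997=313 h(913,913)=(913*31+913)%997=303 -> [313, 303]
  L3: h(313,303)=(313*31+303)%997=36 -> [36]
  root=36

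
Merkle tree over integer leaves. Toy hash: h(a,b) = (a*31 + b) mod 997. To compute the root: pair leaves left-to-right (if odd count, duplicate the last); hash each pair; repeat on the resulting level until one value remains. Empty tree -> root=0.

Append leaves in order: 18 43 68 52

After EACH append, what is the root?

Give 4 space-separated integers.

After append 18 (leaves=[18]):
  L0: [18]
  root=18
After append 43 (leaves=[18, 43]):
  L0: [18, 43]
  L1: h(18,43)=(18*31+43)%997=601 -> [601]
  root=601
After append 68 (leaves=[18, 43, 68]):
  L0: [18, 43, 68]
  L1: h(18,43)=(18*31+43)%997=601 h(68,68)=(68*31+68)%997=182 -> [601, 182]
  L2: h(601,182)=(601*31+182)%997=867 -> [867]
  root=867
After append 52 (leaves=[18, 43, 68, 52]):
  L0: [18, 43, 68, 52]
  L1: h(18,43)=(18*31+43)%997=601 h(68,52)=(68*31+52)%997=166 -> [601, 166]
  L2: h(601,166)=(601*31+166)%997=851 -> [851]
  root=851

Answer: 18 601 867 851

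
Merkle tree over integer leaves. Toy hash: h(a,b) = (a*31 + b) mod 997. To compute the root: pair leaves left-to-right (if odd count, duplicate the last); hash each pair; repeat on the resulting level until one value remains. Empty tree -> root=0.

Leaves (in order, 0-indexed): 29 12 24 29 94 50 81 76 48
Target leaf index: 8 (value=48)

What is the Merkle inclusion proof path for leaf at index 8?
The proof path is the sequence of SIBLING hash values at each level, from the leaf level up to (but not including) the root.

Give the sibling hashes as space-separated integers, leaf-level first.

Answer: 48 539 299 893

Derivation:
L0 (leaves): [29, 12, 24, 29, 94, 50, 81, 76, 48], target index=8
L1: h(29,12)=(29*31+12)%997=911 [pair 0] h(24,29)=(24*31+29)%997=773 [pair 1] h(94,50)=(94*31+50)%997=970 [pair 2] h(81,76)=(81*31+76)%997=593 [pair 3] h(48,48)=(48*31+48)%997=539 [pair 4] -> [911, 773, 970, 593, 539]
  Sibling for proof at L0: 48
L2: h(911,773)=(911*31+773)%997=101 [pair 0] h(970,593)=(970*31+593)%997=753 [pair 1] h(539,539)=(539*31+539)%997=299 [pair 2] -> [101, 753, 299]
  Sibling for proof at L1: 539
L3: h(101,753)=(101*31+753)%997=893 [pair 0] h(299,299)=(299*31+299)%997=595 [pair 1] -> [893, 595]
  Sibling for proof at L2: 299
L4: h(893,595)=(893*31+595)%997=362 [pair 0] -> [362]
  Sibling for proof at L3: 893
Root: 362
Proof path (sibling hashes from leaf to root): [48, 539, 299, 893]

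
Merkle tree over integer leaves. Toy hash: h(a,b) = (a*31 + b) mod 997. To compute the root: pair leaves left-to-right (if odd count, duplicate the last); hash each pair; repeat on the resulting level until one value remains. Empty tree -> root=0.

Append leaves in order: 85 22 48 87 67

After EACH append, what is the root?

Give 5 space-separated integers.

Answer: 85 663 155 194 844

Derivation:
After append 85 (leaves=[85]):
  L0: [85]
  root=85
After append 22 (leaves=[85, 22]):
  L0: [85, 22]
  L1: h(85,22)=(85*31+22)%997=663 -> [663]
  root=663
After append 48 (leaves=[85, 22, 48]):
  L0: [85, 22, 48]
  L1: h(85,22)=(85*31+22)%997=663 h(48,48)=(48*31+48)%997=539 -> [663, 539]
  L2: h(663,539)=(663*31+539)%997=155 -> [155]
  root=155
After append 87 (leaves=[85, 22, 48, 87]):
  L0: [85, 22, 48, 87]
  L1: h(85,22)=(85*31+22)%997=663 h(48,87)=(48*31+87)%997=578 -> [663, 578]
  L2: h(663,578)=(663*31+578)%997=194 -> [194]
  root=194
After append 67 (leaves=[85, 22, 48, 87, 67]):
  L0: [85, 22, 48, 87, 67]
  L1: h(85,22)=(85*31+22)%997=663 h(48,87)=(48*31+87)%997=578 h(67,67)=(67*31+67)%997=150 -> [663, 578, 150]
  L2: h(663,578)=(663*31+578)%997=194 h(150,150)=(150*31+150)%997=812 -> [194, 812]
  L3: h(194,812)=(194*31+812)%997=844 -> [844]
  root=844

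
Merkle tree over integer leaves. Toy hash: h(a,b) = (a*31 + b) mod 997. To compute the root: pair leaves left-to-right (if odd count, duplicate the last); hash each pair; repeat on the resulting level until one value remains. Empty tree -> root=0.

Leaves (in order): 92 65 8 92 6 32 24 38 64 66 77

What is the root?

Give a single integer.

L0: [92, 65, 8, 92, 6, 32, 24, 38, 64, 66, 77]
L1: h(92,65)=(92*31+65)%997=923 h(8,92)=(8*31+92)%997=340 h(6,32)=(6*31+32)%997=218 h(24,38)=(24*31+38)%997=782 h(64,66)=(64*31+66)%997=56 h(77,77)=(77*31+77)%997=470 -> [923, 340, 218, 782, 56, 470]
L2: h(923,340)=(923*31+340)%997=40 h(218,782)=(218*31+782)%997=561 h(56,470)=(56*31+470)%997=212 -> [40, 561, 212]
L3: h(40,561)=(40*31+561)%997=804 h(212,212)=(212*31+212)%997=802 -> [804, 802]
L4: h(804,802)=(804*31+802)%997=801 -> [801]

Answer: 801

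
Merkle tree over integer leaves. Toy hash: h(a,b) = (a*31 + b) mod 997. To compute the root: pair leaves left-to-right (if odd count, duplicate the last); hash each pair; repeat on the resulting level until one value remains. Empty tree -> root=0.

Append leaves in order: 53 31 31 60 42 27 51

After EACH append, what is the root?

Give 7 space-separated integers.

After append 53 (leaves=[53]):
  L0: [53]
  root=53
After append 31 (leaves=[53, 31]):
  L0: [53, 31]
  L1: h(53,31)=(53*31+31)%997=677 -> [677]
  root=677
After append 31 (leaves=[53, 31, 31]):
  L0: [53, 31, 31]
  L1: h(53,31)=(53*31+31)%997=677 h(31,31)=(31*31+31)%997=992 -> [677, 992]
  L2: h(677,992)=(677*31+992)%997=45 -> [45]
  root=45
After append 60 (leaves=[53, 31, 31, 60]):
  L0: [53, 31, 31, 60]
  L1: h(53,31)=(53*31+31)%997=677 h(31,60)=(31*31+60)%997=24 -> [677, 24]
  L2: h(677,24)=(677*31+24)%997=74 -> [74]
  root=74
After append 42 (leaves=[53, 31, 31, 60, 42]):
  L0: [53, 31, 31, 60, 42]
  L1: h(53,31)=(53*31+31)%997=677 h(31,60)=(31*31+60)%997=24 h(42,42)=(42*31+42)%997=347 -> [677, 24, 347]
  L2: h(677,24)=(677*31+24)%997=74 h(347,347)=(347*31+347)%997=137 -> [74, 137]
  L3: h(74,137)=(74*31+137)%997=437 -> [437]
  root=437
After append 27 (leaves=[53, 31, 31, 60, 42, 27]):
  L0: [53, 31, 31, 60, 42, 27]
  L1: h(53,31)=(53*31+31)%997=677 h(31,60)=(31*31+60)%997=24 h(42,27)=(42*31+27)%997=332 -> [677, 24, 332]
  L2: h(677,24)=(677*31+24)%997=74 h(332,332)=(332*31+332)%997=654 -> [74, 654]
  L3: h(74,654)=(74*31+654)%997=954 -> [954]
  root=954
After append 51 (leaves=[53, 31, 31, 60, 42, 27, 51]):
  L0: [53, 31, 31, 60, 42, 27, 51]
  L1: h(53,31)=(53*31+31)%997=677 h(31,60)=(31*31+60)%997=24 h(42,27)=(42*31+27)%997=332 h(51,51)=(51*31+51)%997=635 -> [677, 24, 332, 635]
  L2: h(677,24)=(677*31+24)%997=74 h(332,635)=(332*31+635)%997=957 -> [74, 957]
  L3: h(74,957)=(74*31+957)%997=260 -> [260]
  root=260

Answer: 53 677 45 74 437 954 260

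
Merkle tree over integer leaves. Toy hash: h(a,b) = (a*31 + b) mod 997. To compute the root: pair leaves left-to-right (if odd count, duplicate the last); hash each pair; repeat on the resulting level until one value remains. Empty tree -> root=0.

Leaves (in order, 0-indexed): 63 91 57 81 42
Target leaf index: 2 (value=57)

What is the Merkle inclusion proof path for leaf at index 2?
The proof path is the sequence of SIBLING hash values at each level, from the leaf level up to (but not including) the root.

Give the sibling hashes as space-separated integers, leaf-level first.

L0 (leaves): [63, 91, 57, 81, 42], target index=2
L1: h(63,91)=(63*31+91)%997=50 [pair 0] h(57,81)=(57*31+81)%997=851 [pair 1] h(42,42)=(42*31+42)%997=347 [pair 2] -> [50, 851, 347]
  Sibling for proof at L0: 81
L2: h(50,851)=(50*31+851)%997=407 [pair 0] h(347,347)=(347*31+347)%997=137 [pair 1] -> [407, 137]
  Sibling for proof at L1: 50
L3: h(407,137)=(407*31+137)%997=790 [pair 0] -> [790]
  Sibling for proof at L2: 137
Root: 790
Proof path (sibling hashes from leaf to root): [81, 50, 137]

Answer: 81 50 137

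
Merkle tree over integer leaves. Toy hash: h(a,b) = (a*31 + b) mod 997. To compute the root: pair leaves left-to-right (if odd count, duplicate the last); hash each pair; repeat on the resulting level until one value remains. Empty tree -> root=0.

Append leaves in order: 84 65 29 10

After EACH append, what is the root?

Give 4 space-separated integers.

Answer: 84 675 916 897

Derivation:
After append 84 (leaves=[84]):
  L0: [84]
  root=84
After append 65 (leaves=[84, 65]):
  L0: [84, 65]
  L1: h(84,65)=(84*31+65)%997=675 -> [675]
  root=675
After append 29 (leaves=[84, 65, 29]):
  L0: [84, 65, 29]
  L1: h(84,65)=(84*31+65)%997=675 h(29,29)=(29*31+29)%997=928 -> [675, 928]
  L2: h(675,928)=(675*31+928)%997=916 -> [916]
  root=916
After append 10 (leaves=[84, 65, 29, 10]):
  L0: [84, 65, 29, 10]
  L1: h(84,65)=(84*31+65)%997=675 h(29,10)=(29*31+10)%997=909 -> [675, 909]
  L2: h(675,909)=(675*31+909)%997=897 -> [897]
  root=897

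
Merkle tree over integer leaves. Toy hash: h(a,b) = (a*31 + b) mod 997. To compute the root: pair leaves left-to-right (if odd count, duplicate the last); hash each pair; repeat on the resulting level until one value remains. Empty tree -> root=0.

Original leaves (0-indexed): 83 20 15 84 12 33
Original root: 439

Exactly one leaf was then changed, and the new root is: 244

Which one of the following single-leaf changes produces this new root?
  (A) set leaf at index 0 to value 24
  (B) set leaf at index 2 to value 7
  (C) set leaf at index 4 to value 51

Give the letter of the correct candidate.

Answer: C

Derivation:
Original leaves: [83, 20, 15, 84, 12, 33]
Target new root: 244
Try each candidate change and compute the resulting root:
Candidate A: set leaf[0] = 24 -> leaves = [24, 20, 15, 84, 12, 33]
  L0: [24, 20, 15, 84, 12, 33]
  L1: h(24,20)=(24*31+20)%997=764 h(15,84)=(15*31+84)%997=549 h(12,33)=(12*31+33)%997=405 -> [764, 549, 405]
  L2: h(764,549)=(764*31+549)%997=305 h(405,405)=(405*31+405)%997=996 -> [305, 996]
  L3: h(305,996)=(305*31+996)%997=481 -> [481]
  root = 481 != target 244
Candidate B: set leaf[2] = 7 -> leaves = [83, 20, 7, 84, 12, 33]
  L0: [83, 20, 7, 84, 12, 33]
  L1: h(83,20)=(83*31+20)%997=599 h(7,84)=(7*31+84)%997=301 h(12,33)=(12*31+33)%997=405 -> [599, 301, 405]
  L2: h(599,301)=(599*31+301)%997=924 h(405,405)=(405*31+405)%997=996 -> [924, 996]
  L3: h(924,996)=(924*31+996)%997=727 -> [727]
  root = 727 != target 244
Candidate C: set leaf[4] = 51 -> leaves = [83, 20, 15, 84, 51, 33]
  L0: [83, 20, 15, 84, 51, 33]
  L1: h(83,20)=(83*31+20)%997=599 h(15,84)=(15*31+84)%997=549 h(51,33)=(51*31+33)%997=617 -> [599, 549, 617]
  L2: h(599,549)=(599*31+549)%997=175 h(617,617)=(617*31+617)%997=801 -> [175, 801]
  L3: h(175,801)=(175*31+801)%997=244 -> [244]
  root = 244 == target 244  ** MATCH **
Candidate C produces the target root.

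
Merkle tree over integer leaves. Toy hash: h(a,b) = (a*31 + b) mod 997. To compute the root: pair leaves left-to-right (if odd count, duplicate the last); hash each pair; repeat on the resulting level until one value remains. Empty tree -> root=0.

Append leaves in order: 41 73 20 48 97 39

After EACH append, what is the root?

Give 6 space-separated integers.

Answer: 41 347 430 458 865 6

Derivation:
After append 41 (leaves=[41]):
  L0: [41]
  root=41
After append 73 (leaves=[41, 73]):
  L0: [41, 73]
  L1: h(41,73)=(41*31+73)%997=347 -> [347]
  root=347
After append 20 (leaves=[41, 73, 20]):
  L0: [41, 73, 20]
  L1: h(41,73)=(41*31+73)%997=347 h(20,20)=(20*31+20)%997=640 -> [347, 640]
  L2: h(347,640)=(347*31+640)%997=430 -> [430]
  root=430
After append 48 (leaves=[41, 73, 20, 48]):
  L0: [41, 73, 20, 48]
  L1: h(41,73)=(41*31+73)%997=347 h(20,48)=(20*31+48)%997=668 -> [347, 668]
  L2: h(347,668)=(347*31+668)%997=458 -> [458]
  root=458
After append 97 (leaves=[41, 73, 20, 48, 97]):
  L0: [41, 73, 20, 48, 97]
  L1: h(41,73)=(41*31+73)%997=347 h(20,48)=(20*31+48)%997=668 h(97,97)=(97*31+97)%997=113 -> [347, 668, 113]
  L2: h(347,668)=(347*31+668)%997=458 h(113,113)=(113*31+113)%997=625 -> [458, 625]
  L3: h(458,625)=(458*31+625)%997=865 -> [865]
  root=865
After append 39 (leaves=[41, 73, 20, 48, 97, 39]):
  L0: [41, 73, 20, 48, 97, 39]
  L1: h(41,73)=(41*31+73)%997=347 h(20,48)=(20*31+48)%997=668 h(97,39)=(97*31+39)%997=55 -> [347, 668, 55]
  L2: h(347,668)=(347*31+668)%997=458 h(55,55)=(55*31+55)%997=763 -> [458, 763]
  L3: h(458,763)=(458*31+763)%997=6 -> [6]
  root=6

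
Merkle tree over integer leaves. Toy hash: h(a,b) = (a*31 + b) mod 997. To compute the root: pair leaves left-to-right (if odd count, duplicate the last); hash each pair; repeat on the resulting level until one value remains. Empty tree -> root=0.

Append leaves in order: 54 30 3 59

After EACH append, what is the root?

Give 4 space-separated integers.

After append 54 (leaves=[54]):
  L0: [54]
  root=54
After append 30 (leaves=[54, 30]):
  L0: [54, 30]
  L1: h(54,30)=(54*31+30)%997=707 -> [707]
  root=707
After append 3 (leaves=[54, 30, 3]):
  L0: [54, 30, 3]
  L1: h(54,30)=(54*31+30)%997=707 h(3,3)=(3*31+3)%997=96 -> [707, 96]
  L2: h(707,96)=(707*31+96)%997=79 -> [79]
  root=79
After append 59 (leaves=[54, 30, 3, 59]):
  L0: [54, 30, 3, 59]
  L1: h(54,30)=(54*31+30)%997=707 h(3,59)=(3*31+59)%997=152 -> [707, 152]
  L2: h(707,152)=(707*31+152)%997=135 -> [135]
  root=135

Answer: 54 707 79 135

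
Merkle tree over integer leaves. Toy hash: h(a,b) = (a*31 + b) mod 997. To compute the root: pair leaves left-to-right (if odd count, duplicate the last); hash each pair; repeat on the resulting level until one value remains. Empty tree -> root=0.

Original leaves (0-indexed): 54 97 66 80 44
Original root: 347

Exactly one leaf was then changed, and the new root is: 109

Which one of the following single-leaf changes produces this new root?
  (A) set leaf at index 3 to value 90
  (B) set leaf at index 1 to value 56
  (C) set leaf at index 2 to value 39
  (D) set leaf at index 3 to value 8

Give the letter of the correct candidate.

Original leaves: [54, 97, 66, 80, 44]
Target new root: 109
Try each candidate change and compute the resulting root:
Candidate A: set leaf[3] = 90 -> leaves = [54, 97, 66, 90, 44]
  L0: [54, 97, 66, 90, 44]
  L1: h(54,97)=(54*31+97)%997=774 h(66,90)=(66*31+90)%997=142 h(44,44)=(44*31+44)%997=411 -> [774, 142, 411]
  L2: h(774,142)=(774*31+142)%997=208 h(411,411)=(411*31+411)%997=191 -> [208, 191]
  L3: h(208,191)=(208*31+191)%997=657 -> [657]
  root = 657 != target 109
Candidate B: set leaf[1] = 56 -> leaves = [54, 56, 66, 80, 44]
  L0: [54, 56, 66, 80, 44]
  L1: h(54,56)=(54*31+56)%997=733 h(66,80)=(66*31+80)%997=132 h(44,44)=(44*31+44)%997=411 -> [733, 132, 411]
  L2: h(733,132)=(733*31+132)%997=921 h(411,411)=(411*31+411)%997=191 -> [921, 191]
  L3: h(921,191)=(921*31+191)%997=826 -> [826]
  root = 826 != target 109
Candidate C: set leaf[2] = 39 -> leaves = [54, 97, 39, 80, 44]
  L0: [54, 97, 39, 80, 44]
  L1: h(54,97)=(54*31+97)%997=774 h(39,80)=(39*31+80)%997=292 h(44,44)=(44*31+44)%997=411 -> [774, 292, 411]
  L2: h(774,292)=(774*31+292)%997=358 h(411,411)=(411*31+411)%997=191 -> [358, 191]
  L3: h(358,191)=(358*31+191)%997=322 -> [322]
  root = 322 != target 109
Candidate D: set leaf[3] = 8 -> leaves = [54, 97, 66, 8, 44]
  L0: [54, 97, 66, 8, 44]
  L1: h(54,97)=(54*31+97)%997=774 h(66,8)=(66*31+8)%997=60 h(44,44)=(44*31+44)%997=411 -> [774, 60, 411]
  L2: h(774,60)=(774*31+60)%997=126 h(411,411)=(411*31+411)%997=191 -> [126, 191]
  L3: h(126,191)=(126*31+191)%997=109 -> [109]
  root = 109 == target 109  ** MATCH **
Candidate D produces the target root.

Answer: D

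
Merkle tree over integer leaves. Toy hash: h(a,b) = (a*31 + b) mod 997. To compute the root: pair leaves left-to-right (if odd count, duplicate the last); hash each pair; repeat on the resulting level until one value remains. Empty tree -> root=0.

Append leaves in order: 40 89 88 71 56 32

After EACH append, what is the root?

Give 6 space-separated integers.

After append 40 (leaves=[40]):
  L0: [40]
  root=40
After append 89 (leaves=[40, 89]):
  L0: [40, 89]
  L1: h(40,89)=(40*31+89)%997=332 -> [332]
  root=332
After append 88 (leaves=[40, 89, 88]):
  L0: [40, 89, 88]
  L1: h(40,89)=(40*31+89)%997=332 h(88,88)=(88*31+88)%997=822 -> [332, 822]
  L2: h(332,822)=(332*31+822)%997=147 -> [147]
  root=147
After append 71 (leaves=[40, 89, 88, 71]):
  L0: [40, 89, 88, 71]
  L1: h(40,89)=(40*31+89)%997=332 h(88,71)=(88*31+71)%997=805 -> [332, 805]
  L2: h(332,805)=(332*31+805)%997=130 -> [130]
  root=130
After append 56 (leaves=[40, 89, 88, 71, 56]):
  L0: [40, 89, 88, 71, 56]
  L1: h(40,89)=(40*31+89)%997=332 h(88,71)=(88*31+71)%997=805 h(56,56)=(56*31+56)%997=795 -> [332, 805, 795]
  L2: h(332,805)=(332*31+805)%997=130 h(795,795)=(795*31+795)%997=515 -> [130, 515]
  L3: h(130,515)=(130*31+515)%997=557 -> [557]
  root=557
After append 32 (leaves=[40, 89, 88, 71, 56, 32]):
  L0: [40, 89, 88, 71, 56, 32]
  L1: h(40,89)=(40*31+89)%997=332 h(88,71)=(88*31+71)%997=805 h(56,32)=(56*31+32)%997=771 -> [332, 805, 771]
  L2: h(332,805)=(332*31+805)%997=130 h(771,771)=(771*31+771)%997=744 -> [130, 744]
  L3: h(130,744)=(130*31+744)%997=786 -> [786]
  root=786

Answer: 40 332 147 130 557 786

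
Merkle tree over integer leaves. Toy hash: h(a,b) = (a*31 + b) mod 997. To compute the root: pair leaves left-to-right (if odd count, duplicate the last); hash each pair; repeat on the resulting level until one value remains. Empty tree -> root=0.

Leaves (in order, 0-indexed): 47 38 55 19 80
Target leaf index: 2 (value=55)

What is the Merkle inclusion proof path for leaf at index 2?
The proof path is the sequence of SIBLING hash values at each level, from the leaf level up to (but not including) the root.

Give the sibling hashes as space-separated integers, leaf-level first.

Answer: 19 498 166

Derivation:
L0 (leaves): [47, 38, 55, 19, 80], target index=2
L1: h(47,38)=(47*31+38)%997=498 [pair 0] h(55,19)=(55*31+19)%997=727 [pair 1] h(80,80)=(80*31+80)%997=566 [pair 2] -> [498, 727, 566]
  Sibling for proof at L0: 19
L2: h(498,727)=(498*31+727)%997=213 [pair 0] h(566,566)=(566*31+566)%997=166 [pair 1] -> [213, 166]
  Sibling for proof at L1: 498
L3: h(213,166)=(213*31+166)%997=787 [pair 0] -> [787]
  Sibling for proof at L2: 166
Root: 787
Proof path (sibling hashes from leaf to root): [19, 498, 166]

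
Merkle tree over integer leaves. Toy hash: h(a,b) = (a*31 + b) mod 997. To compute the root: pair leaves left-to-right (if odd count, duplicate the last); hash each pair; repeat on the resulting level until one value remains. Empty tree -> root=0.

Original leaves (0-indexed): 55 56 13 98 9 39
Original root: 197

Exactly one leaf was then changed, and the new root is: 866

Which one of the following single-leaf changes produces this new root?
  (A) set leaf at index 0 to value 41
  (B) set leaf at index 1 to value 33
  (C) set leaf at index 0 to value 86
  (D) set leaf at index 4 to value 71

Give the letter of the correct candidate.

Answer: A

Derivation:
Original leaves: [55, 56, 13, 98, 9, 39]
Target new root: 866
Try each candidate change and compute the resulting root:
Candidate A: set leaf[0] = 41 -> leaves = [41, 56, 13, 98, 9, 39]
  L0: [41, 56, 13, 98, 9, 39]
  L1: h(41,56)=(41*31+56)%997=330 h(13,98)=(13*31+98)%997=501 h(9,39)=(9*31+39)%997=318 -> [330, 501, 318]
  L2: h(330,501)=(330*31+501)%997=761 h(318,318)=(318*31+318)%997=206 -> [761, 206]
  L3: h(761,206)=(761*31+206)%997=866 -> [866]
  root = 866 == target 866  ** MATCH **
Candidate B: set leaf[1] = 33 -> leaves = [55, 33, 13, 98, 9, 39]
  L0: [55, 33, 13, 98, 9, 39]
  L1: h(55,33)=(55*31+33)%997=741 h(13,98)=(13*31+98)%997=501 h(9,39)=(9*31+39)%997=318 -> [741, 501, 318]
  L2: h(741,501)=(741*31+501)%997=541 h(318,318)=(318*31+318)%997=206 -> [541, 206]
  L3: h(541,206)=(541*31+206)%997=28 -> [28]
  root = 28 != target 866
Candidate C: set leaf[0] = 86 -> leaves = [86, 56, 13, 98, 9, 39]
  L0: [86, 56, 13, 98, 9, 39]
  L1: h(86,56)=(86*31+56)%997=728 h(13,98)=(13*31+98)%997=501 h(9,39)=(9*31+39)%997=318 -> [728, 501, 318]
  L2: h(728,501)=(728*31+501)%997=138 h(318,318)=(318*31+318)%997=206 -> [138, 206]
  L3: h(138,206)=(138*31+206)%997=496 -> [496]
  root = 496 != target 866
Candidate D: set leaf[4] = 71 -> leaves = [55, 56, 13, 98, 71, 39]
  L0: [55, 56, 13, 98, 71, 39]
  L1: h(55,56)=(55*31+56)%997=764 h(13,98)=(13*31+98)%997=501 h(71,39)=(71*31+39)%997=246 -> [764, 501, 246]
  L2: h(764,501)=(764*31+501)%997=257 h(246,246)=(246*31+246)%997=893 -> [257, 893]
  L3: h(257,893)=(257*31+893)%997=884 -> [884]
  root = 884 != target 866
Candidate A produces the target root.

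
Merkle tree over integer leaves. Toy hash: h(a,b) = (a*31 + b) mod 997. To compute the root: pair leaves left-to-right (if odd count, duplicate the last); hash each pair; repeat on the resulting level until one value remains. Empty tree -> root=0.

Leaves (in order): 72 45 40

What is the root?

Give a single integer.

L0: [72, 45, 40]
L1: h(72,45)=(72*31+45)%997=283 h(40,40)=(40*31+40)%997=283 -> [283, 283]
L2: h(283,283)=(283*31+283)%997=83 -> [83]

Answer: 83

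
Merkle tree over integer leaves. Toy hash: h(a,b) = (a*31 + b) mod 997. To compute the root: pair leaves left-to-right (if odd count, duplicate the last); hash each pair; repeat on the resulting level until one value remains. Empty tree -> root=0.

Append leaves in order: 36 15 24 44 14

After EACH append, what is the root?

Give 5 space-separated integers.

After append 36 (leaves=[36]):
  L0: [36]
  root=36
After append 15 (leaves=[36, 15]):
  L0: [36, 15]
  L1: h(36,15)=(36*31+15)%997=134 -> [134]
  root=134
After append 24 (leaves=[36, 15, 24]):
  L0: [36, 15, 24]
  L1: h(36,15)=(36*31+15)%997=134 h(24,24)=(24*31+24)%997=768 -> [134, 768]
  L2: h(134,768)=(134*31+768)%997=934 -> [934]
  root=934
After append 44 (leaves=[36, 15, 24, 44]):
  L0: [36, 15, 24, 44]
  L1: h(36,15)=(36*31+15)%997=134 h(24,44)=(24*31+44)%997=788 -> [134, 788]
  L2: h(134,788)=(134*31+788)%997=954 -> [954]
  root=954
After append 14 (leaves=[36, 15, 24, 44, 14]):
  L0: [36, 15, 24, 44, 14]
  L1: h(36,15)=(36*31+15)%997=134 h(24,44)=(24*31+44)%997=788 h(14,14)=(14*31+14)%997=448 -> [134, 788, 448]
  L2: h(134,788)=(134*31+788)%997=954 h(448,448)=(448*31+448)%997=378 -> [954, 378]
  L3: h(954,378)=(954*31+378)%997=42 -> [42]
  root=42

Answer: 36 134 934 954 42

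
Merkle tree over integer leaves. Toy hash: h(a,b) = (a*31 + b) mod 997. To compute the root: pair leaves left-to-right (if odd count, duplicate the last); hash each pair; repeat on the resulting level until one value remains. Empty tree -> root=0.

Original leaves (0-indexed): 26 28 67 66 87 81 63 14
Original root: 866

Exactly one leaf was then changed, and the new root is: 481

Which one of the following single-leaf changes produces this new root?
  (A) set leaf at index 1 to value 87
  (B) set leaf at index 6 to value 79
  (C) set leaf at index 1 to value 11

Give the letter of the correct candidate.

Original leaves: [26, 28, 67, 66, 87, 81, 63, 14]
Target new root: 481
Try each candidate change and compute the resulting root:
Candidate A: set leaf[1] = 87 -> leaves = [26, 87, 67, 66, 87, 81, 63, 14]
  L0: [26, 87, 67, 66, 87, 81, 63, 14]
  L1: h(26,87)=(26*31+87)%997=893 h(67,66)=(67*31+66)%997=149 h(87,81)=(87*31+81)%997=784 h(63,14)=(63*31+14)%997=970 -> [893, 149, 784, 970]
  L2: h(893,149)=(893*31+149)%997=913 h(784,970)=(784*31+970)%997=349 -> [913, 349]
  L3: h(913,349)=(913*31+349)%997=736 -> [736]
  root = 736 != target 481
Candidate B: set leaf[6] = 79 -> leaves = [26, 28, 67, 66, 87, 81, 79, 14]
  L0: [26, 28, 67, 66, 87, 81, 79, 14]
  L1: h(26,28)=(26*31+28)%997=834 h(67,66)=(67*31+66)%997=149 h(87,81)=(87*31+81)%997=784 h(79,14)=(79*31+14)%997=469 -> [834, 149, 784, 469]
  L2: h(834,149)=(834*31+149)%997=81 h(784,469)=(784*31+469)%997=845 -> [81, 845]
  L3: h(81,845)=(81*31+845)%997=365 -> [365]
  root = 365 != target 481
Candidate C: set leaf[1] = 11 -> leaves = [26, 11, 67, 66, 87, 81, 63, 14]
  L0: [26, 11, 67, 66, 87, 81, 63, 14]
  L1: h(26,11)=(26*31+11)%997=817 h(67,66)=(67*31+66)%997=149 h(87,81)=(87*31+81)%997=784 h(63,14)=(63*31+14)%997=970 -> [817, 149, 784, 970]
  L2: h(817,149)=(817*31+149)%997=551 h(784,970)=(784*31+970)%997=349 -> [551, 349]
  L3: h(551,349)=(551*31+349)%997=481 -> [481]
  root = 481 == target 481  ** MATCH **
Candidate C produces the target root.

Answer: C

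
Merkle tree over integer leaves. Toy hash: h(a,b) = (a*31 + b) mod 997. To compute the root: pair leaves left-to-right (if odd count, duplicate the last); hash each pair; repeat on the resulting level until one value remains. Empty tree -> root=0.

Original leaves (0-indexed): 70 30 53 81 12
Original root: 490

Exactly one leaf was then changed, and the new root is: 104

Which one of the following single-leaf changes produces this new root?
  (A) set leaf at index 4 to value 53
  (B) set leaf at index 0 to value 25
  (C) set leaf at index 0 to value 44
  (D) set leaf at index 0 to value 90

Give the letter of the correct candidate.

Answer: D

Derivation:
Original leaves: [70, 30, 53, 81, 12]
Target new root: 104
Try each candidate change and compute the resulting root:
Candidate A: set leaf[4] = 53 -> leaves = [70, 30, 53, 81, 53]
  L0: [70, 30, 53, 81, 53]
  L1: h(70,30)=(70*31+30)%997=206 h(53,81)=(53*31+81)%997=727 h(53,53)=(53*31+53)%997=699 -> [206, 727, 699]
  L2: h(206,727)=(206*31+727)%997=134 h(699,699)=(699*31+699)%997=434 -> [134, 434]
  L3: h(134,434)=(134*31+434)%997=600 -> [600]
  root = 600 != target 104
Candidate B: set leaf[0] = 25 -> leaves = [25, 30, 53, 81, 12]
  L0: [25, 30, 53, 81, 12]
  L1: h(25,30)=(25*31+30)%997=805 h(53,81)=(53*31+81)%997=727 h(12,12)=(12*31+12)%997=384 -> [805, 727, 384]
  L2: h(805,727)=(805*31+727)%997=757 h(384,384)=(384*31+384)%997=324 -> [757, 324]
  L3: h(757,324)=(757*31+324)%997=860 -> [860]
  root = 860 != target 104
Candidate C: set leaf[0] = 44 -> leaves = [44, 30, 53, 81, 12]
  L0: [44, 30, 53, 81, 12]
  L1: h(44,30)=(44*31+30)%997=397 h(53,81)=(53*31+81)%997=727 h(12,12)=(12*31+12)%997=384 -> [397, 727, 384]
  L2: h(397,727)=(397*31+727)%997=73 h(384,384)=(384*31+384)%997=324 -> [73, 324]
  L3: h(73,324)=(73*31+324)%997=593 -> [593]
  root = 593 != target 104
Candidate D: set leaf[0] = 90 -> leaves = [90, 30, 53, 81, 12]
  L0: [90, 30, 53, 81, 12]
  L1: h(90,30)=(90*31+30)%997=826 h(53,81)=(53*31+81)%997=727 h(12,12)=(12*31+12)%997=384 -> [826, 727, 384]
  L2: h(826,727)=(826*31+727)%997=411 h(384,384)=(384*31+384)%997=324 -> [411, 324]
  L3: h(411,324)=(411*31+324)%997=104 -> [104]
  root = 104 == target 104  ** MATCH **
Candidate D produces the target root.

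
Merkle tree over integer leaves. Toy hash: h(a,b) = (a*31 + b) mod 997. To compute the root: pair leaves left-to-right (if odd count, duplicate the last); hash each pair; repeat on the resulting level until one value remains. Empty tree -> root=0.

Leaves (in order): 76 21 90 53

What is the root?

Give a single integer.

Answer: 758

Derivation:
L0: [76, 21, 90, 53]
L1: h(76,21)=(76*31+21)%997=383 h(90,53)=(90*31+53)%997=849 -> [383, 849]
L2: h(383,849)=(383*31+849)%997=758 -> [758]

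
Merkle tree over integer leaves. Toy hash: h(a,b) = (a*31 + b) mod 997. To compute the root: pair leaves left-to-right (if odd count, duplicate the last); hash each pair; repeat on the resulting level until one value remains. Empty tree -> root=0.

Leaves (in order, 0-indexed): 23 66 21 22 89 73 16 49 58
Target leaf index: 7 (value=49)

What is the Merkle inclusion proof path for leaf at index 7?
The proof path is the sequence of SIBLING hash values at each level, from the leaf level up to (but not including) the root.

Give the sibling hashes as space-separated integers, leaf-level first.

L0 (leaves): [23, 66, 21, 22, 89, 73, 16, 49, 58], target index=7
L1: h(23,66)=(23*31+66)%997=779 [pair 0] h(21,22)=(21*31+22)%997=673 [pair 1] h(89,73)=(89*31+73)%997=838 [pair 2] h(16,49)=(16*31+49)%997=545 [pair 3] h(58,58)=(58*31+58)%997=859 [pair 4] -> [779, 673, 838, 545, 859]
  Sibling for proof at L0: 16
L2: h(779,673)=(779*31+673)%997=894 [pair 0] h(838,545)=(838*31+545)%997=601 [pair 1] h(859,859)=(859*31+859)%997=569 [pair 2] -> [894, 601, 569]
  Sibling for proof at L1: 838
L3: h(894,601)=(894*31+601)%997=399 [pair 0] h(569,569)=(569*31+569)%997=262 [pair 1] -> [399, 262]
  Sibling for proof at L2: 894
L4: h(399,262)=(399*31+262)%997=667 [pair 0] -> [667]
  Sibling for proof at L3: 262
Root: 667
Proof path (sibling hashes from leaf to root): [16, 838, 894, 262]

Answer: 16 838 894 262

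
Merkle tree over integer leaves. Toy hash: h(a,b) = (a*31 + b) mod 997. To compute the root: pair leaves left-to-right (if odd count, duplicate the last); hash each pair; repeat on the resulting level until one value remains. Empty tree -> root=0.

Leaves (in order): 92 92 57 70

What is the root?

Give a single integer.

L0: [92, 92, 57, 70]
L1: h(92,92)=(92*31+92)%997=950 h(57,70)=(57*31+70)%997=840 -> [950, 840]
L2: h(950,840)=(950*31+840)%997=380 -> [380]

Answer: 380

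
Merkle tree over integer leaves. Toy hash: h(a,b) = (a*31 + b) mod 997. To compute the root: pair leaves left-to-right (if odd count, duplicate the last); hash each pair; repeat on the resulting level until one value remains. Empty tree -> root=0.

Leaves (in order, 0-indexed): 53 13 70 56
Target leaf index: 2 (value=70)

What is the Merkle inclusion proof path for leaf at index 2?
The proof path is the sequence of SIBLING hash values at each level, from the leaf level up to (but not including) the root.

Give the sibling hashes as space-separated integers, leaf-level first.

L0 (leaves): [53, 13, 70, 56], target index=2
L1: h(53,13)=(53*31+13)%997=659 [pair 0] h(70,56)=(70*31+56)%997=232 [pair 1] -> [659, 232]
  Sibling for proof at L0: 56
L2: h(659,232)=(659*31+232)%997=721 [pair 0] -> [721]
  Sibling for proof at L1: 659
Root: 721
Proof path (sibling hashes from leaf to root): [56, 659]

Answer: 56 659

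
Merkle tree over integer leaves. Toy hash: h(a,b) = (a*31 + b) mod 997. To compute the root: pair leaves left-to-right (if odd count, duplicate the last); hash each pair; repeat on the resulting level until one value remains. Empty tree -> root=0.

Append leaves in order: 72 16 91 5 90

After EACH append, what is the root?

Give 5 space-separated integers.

After append 72 (leaves=[72]):
  L0: [72]
  root=72
After append 16 (leaves=[72, 16]):
  L0: [72, 16]
  L1: h(72,16)=(72*31+16)%997=254 -> [254]
  root=254
After append 91 (leaves=[72, 16, 91]):
  L0: [72, 16, 91]
  L1: h(72,16)=(72*31+16)%997=254 h(91,91)=(91*31+91)%997=918 -> [254, 918]
  L2: h(254,918)=(254*31+918)%997=816 -> [816]
  root=816
After append 5 (leaves=[72, 16, 91, 5]):
  L0: [72, 16, 91, 5]
  L1: h(72,16)=(72*31+16)%997=254 h(91,5)=(91*31+5)%997=832 -> [254, 832]
  L2: h(254,832)=(254*31+832)%997=730 -> [730]
  root=730
After append 90 (leaves=[72, 16, 91, 5, 90]):
  L0: [72, 16, 91, 5, 90]
  L1: h(72,16)=(72*31+16)%997=254 h(91,5)=(91*31+5)%997=832 h(90,90)=(90*31+90)%997=886 -> [254, 832, 886]
  L2: h(254,832)=(254*31+832)%997=730 h(886,886)=(886*31+886)%997=436 -> [730, 436]
  L3: h(730,436)=(730*31+436)%997=135 -> [135]
  root=135

Answer: 72 254 816 730 135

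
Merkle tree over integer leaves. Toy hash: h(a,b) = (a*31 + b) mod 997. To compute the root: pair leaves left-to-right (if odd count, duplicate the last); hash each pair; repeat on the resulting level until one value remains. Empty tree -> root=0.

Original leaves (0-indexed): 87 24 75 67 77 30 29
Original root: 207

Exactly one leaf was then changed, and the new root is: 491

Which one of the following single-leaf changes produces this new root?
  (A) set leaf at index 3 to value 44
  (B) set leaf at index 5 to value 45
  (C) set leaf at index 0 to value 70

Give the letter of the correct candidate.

Answer: A

Derivation:
Original leaves: [87, 24, 75, 67, 77, 30, 29]
Target new root: 491
Try each candidate change and compute the resulting root:
Candidate A: set leaf[3] = 44 -> leaves = [87, 24, 75, 44, 77, 30, 29]
  L0: [87, 24, 75, 44, 77, 30, 29]
  L1: h(87,24)=(87*31+24)%997=727 h(75,44)=(75*31+44)%997=375 h(77,30)=(77*31+30)%997=423 h(29,29)=(29*31+29)%997=928 -> [727, 375, 423, 928]
  L2: h(727,375)=(727*31+375)%997=978 h(423,928)=(423*31+928)%997=83 -> [978, 83]
  L3: h(978,83)=(978*31+83)%997=491 -> [491]
  root = 491 == target 491  ** MATCH **
Candidate B: set leaf[5] = 45 -> leaves = [87, 24, 75, 67, 77, 45, 29]
  L0: [87, 24, 75, 67, 77, 45, 29]
  L1: h(87,24)=(87*31+24)%997=727 h(75,67)=(75*31+67)%997=398 h(77,45)=(77*31+45)%997=438 h(29,29)=(29*31+29)%997=928 -> [727, 398, 438, 928]
  L2: h(727,398)=(727*31+398)%997=4 h(438,928)=(438*31+928)%997=548 -> [4, 548]
  L3: h(4,548)=(4*31+548)%997=672 -> [672]
  root = 672 != target 491
Candidate C: set leaf[0] = 70 -> leaves = [70, 24, 75, 67, 77, 30, 29]
  L0: [70, 24, 75, 67, 77, 30, 29]
  L1: h(70,24)=(70*31+24)%997=200 h(75,67)=(75*31+67)%997=398 h(77,30)=(77*31+30)%997=423 h(29,29)=(29*31+29)%997=928 -> [200, 398, 423, 928]
  L2: h(200,398)=(200*31+398)%997=616 h(423,928)=(423*31+928)%997=83 -> [616, 83]
  L3: h(616,83)=(616*31+83)%997=236 -> [236]
  root = 236 != target 491
Candidate A produces the target root.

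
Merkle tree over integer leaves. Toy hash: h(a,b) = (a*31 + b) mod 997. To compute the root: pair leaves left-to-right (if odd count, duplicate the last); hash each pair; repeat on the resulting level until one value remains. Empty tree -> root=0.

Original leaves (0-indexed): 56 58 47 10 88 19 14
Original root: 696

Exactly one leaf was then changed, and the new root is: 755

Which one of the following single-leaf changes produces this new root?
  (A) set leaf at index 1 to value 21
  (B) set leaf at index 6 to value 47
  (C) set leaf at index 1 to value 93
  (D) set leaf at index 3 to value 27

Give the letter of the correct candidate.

Answer: B

Derivation:
Original leaves: [56, 58, 47, 10, 88, 19, 14]
Target new root: 755
Try each candidate change and compute the resulting root:
Candidate A: set leaf[1] = 21 -> leaves = [56, 21, 47, 10, 88, 19, 14]
  L0: [56, 21, 47, 10, 88, 19, 14]
  L1: h(56,21)=(56*31+21)%997=760 h(47,10)=(47*31+10)%997=470 h(88,19)=(88*31+19)%997=753 h(14,14)=(14*31+14)%997=448 -> [760, 470, 753, 448]
  L2: h(760,470)=(760*31+470)%997=102 h(753,448)=(753*31+448)%997=860 -> [102, 860]
  L3: h(102,860)=(102*31+860)%997=34 -> [34]
  root = 34 != target 755
Candidate B: set leaf[6] = 47 -> leaves = [56, 58, 47, 10, 88, 19, 47]
  L0: [56, 58, 47, 10, 88, 19, 47]
  L1: h(56,58)=(56*31+58)%997=797 h(47,10)=(47*31+10)%997=470 h(88,19)=(88*31+19)%997=753 h(47,47)=(47*31+47)%997=507 -> [797, 470, 753, 507]
  L2: h(797,470)=(797*31+470)%997=252 h(753,507)=(753*31+507)%997=919 -> [252, 919]
  L3: h(252,919)=(252*31+919)%997=755 -> [755]
  root = 755 == target 755  ** MATCH **
Candidate C: set leaf[1] = 93 -> leaves = [56, 93, 47, 10, 88, 19, 14]
  L0: [56, 93, 47, 10, 88, 19, 14]
  L1: h(56,93)=(56*31+93)%997=832 h(47,10)=(47*31+10)%997=470 h(88,19)=(88*31+19)%997=753 h(14,14)=(14*31+14)%997=448 -> [832, 470, 753, 448]
  L2: h(832,470)=(832*31+470)%997=340 h(753,448)=(753*31+448)%997=860 -> [340, 860]
  L3: h(340,860)=(340*31+860)%997=433 -> [433]
  root = 433 != target 755
Candidate D: set leaf[3] = 27 -> leaves = [56, 58, 47, 27, 88, 19, 14]
  L0: [56, 58, 47, 27, 88, 19, 14]
  L1: h(56,58)=(56*31+58)%997=797 h(47,27)=(47*31+27)%997=487 h(88,19)=(88*31+19)%997=753 h(14,14)=(14*31+14)%997=448 -> [797, 487, 753, 448]
  L2: h(797,487)=(797*31+487)%997=269 h(753,448)=(753*31+448)%997=860 -> [269, 860]
  L3: h(269,860)=(269*31+860)%997=226 -> [226]
  root = 226 != target 755
Candidate B produces the target root.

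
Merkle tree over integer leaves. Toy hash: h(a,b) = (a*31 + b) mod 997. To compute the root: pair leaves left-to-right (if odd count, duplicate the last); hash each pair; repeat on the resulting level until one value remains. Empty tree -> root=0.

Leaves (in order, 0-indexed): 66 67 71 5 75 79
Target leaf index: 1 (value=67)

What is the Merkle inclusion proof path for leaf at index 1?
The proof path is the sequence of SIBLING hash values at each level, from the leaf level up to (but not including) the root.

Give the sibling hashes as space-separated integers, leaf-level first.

L0 (leaves): [66, 67, 71, 5, 75, 79], target index=1
L1: h(66,67)=(66*31+67)%997=119 [pair 0] h(71,5)=(71*31+5)%997=212 [pair 1] h(75,79)=(75*31+79)%997=410 [pair 2] -> [119, 212, 410]
  Sibling for proof at L0: 66
L2: h(119,212)=(119*31+212)%997=910 [pair 0] h(410,410)=(410*31+410)%997=159 [pair 1] -> [910, 159]
  Sibling for proof at L1: 212
L3: h(910,159)=(910*31+159)%997=453 [pair 0] -> [453]
  Sibling for proof at L2: 159
Root: 453
Proof path (sibling hashes from leaf to root): [66, 212, 159]

Answer: 66 212 159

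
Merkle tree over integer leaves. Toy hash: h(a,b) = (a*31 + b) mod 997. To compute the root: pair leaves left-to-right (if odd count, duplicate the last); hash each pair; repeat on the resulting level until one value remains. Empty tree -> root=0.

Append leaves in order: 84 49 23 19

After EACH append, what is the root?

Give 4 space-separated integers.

After append 84 (leaves=[84]):
  L0: [84]
  root=84
After append 49 (leaves=[84, 49]):
  L0: [84, 49]
  L1: h(84,49)=(84*31+49)%997=659 -> [659]
  root=659
After append 23 (leaves=[84, 49, 23]):
  L0: [84, 49, 23]
  L1: h(84,49)=(84*31+49)%997=659 h(23,23)=(23*31+23)%997=736 -> [659, 736]
  L2: h(659,736)=(659*31+736)%997=228 -> [228]
  root=228
After append 19 (leaves=[84, 49, 23, 19]):
  L0: [84, 49, 23, 19]
  L1: h(84,49)=(84*31+49)%997=659 h(23,19)=(23*31+19)%997=732 -> [659, 732]
  L2: h(659,732)=(659*31+732)%997=224 -> [224]
  root=224

Answer: 84 659 228 224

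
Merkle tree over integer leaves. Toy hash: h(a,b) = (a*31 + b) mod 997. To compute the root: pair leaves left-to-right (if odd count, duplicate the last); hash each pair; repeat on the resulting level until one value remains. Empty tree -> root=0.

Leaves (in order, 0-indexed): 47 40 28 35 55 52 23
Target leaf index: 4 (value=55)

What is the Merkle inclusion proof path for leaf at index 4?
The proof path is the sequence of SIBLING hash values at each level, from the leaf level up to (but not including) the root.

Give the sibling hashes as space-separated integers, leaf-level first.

Answer: 52 736 451

Derivation:
L0 (leaves): [47, 40, 28, 35, 55, 52, 23], target index=4
L1: h(47,40)=(47*31+40)%997=500 [pair 0] h(28,35)=(28*31+35)%997=903 [pair 1] h(55,52)=(55*31+52)%997=760 [pair 2] h(23,23)=(23*31+23)%997=736 [pair 3] -> [500, 903, 760, 736]
  Sibling for proof at L0: 52
L2: h(500,903)=(500*31+903)%997=451 [pair 0] h(760,736)=(760*31+736)%997=368 [pair 1] -> [451, 368]
  Sibling for proof at L1: 736
L3: h(451,368)=(451*31+368)%997=391 [pair 0] -> [391]
  Sibling for proof at L2: 451
Root: 391
Proof path (sibling hashes from leaf to root): [52, 736, 451]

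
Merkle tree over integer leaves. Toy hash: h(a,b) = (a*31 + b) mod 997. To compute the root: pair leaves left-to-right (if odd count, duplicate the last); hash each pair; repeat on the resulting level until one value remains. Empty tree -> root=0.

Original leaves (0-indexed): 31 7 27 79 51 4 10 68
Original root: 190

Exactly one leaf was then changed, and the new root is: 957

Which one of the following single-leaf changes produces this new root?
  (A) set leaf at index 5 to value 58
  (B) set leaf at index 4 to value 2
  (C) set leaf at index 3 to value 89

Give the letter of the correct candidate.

Original leaves: [31, 7, 27, 79, 51, 4, 10, 68]
Target new root: 957
Try each candidate change and compute the resulting root:
Candidate A: set leaf[5] = 58 -> leaves = [31, 7, 27, 79, 51, 58, 10, 68]
  L0: [31, 7, 27, 79, 51, 58, 10, 68]
  L1: h(31,7)=(31*31+7)%997=968 h(27,79)=(27*31+79)%997=916 h(51,58)=(51*31+58)%997=642 h(10,68)=(10*31+68)%997=378 -> [968, 916, 642, 378]
  L2: h(968,916)=(968*31+916)%997=17 h(642,378)=(642*31+378)%997=340 -> [17, 340]
  L3: h(17,340)=(17*31+340)%997=867 -> [867]
  root = 867 != target 957
Candidate B: set leaf[4] = 2 -> leaves = [31, 7, 27, 79, 2, 4, 10, 68]
  L0: [31, 7, 27, 79, 2, 4, 10, 68]
  L1: h(31,7)=(31*31+7)%997=968 h(27,79)=(27*31+79)%997=916 h(2,4)=(2*31+4)%997=66 h(10,68)=(10*31+68)%997=378 -> [968, 916, 66, 378]
  L2: h(968,916)=(968*31+916)%997=17 h(66,378)=(66*31+378)%997=430 -> [17, 430]
  L3: h(17,430)=(17*31+430)%997=957 -> [957]
  root = 957 == target 957  ** MATCH **
Candidate C: set leaf[3] = 89 -> leaves = [31, 7, 27, 89, 51, 4, 10, 68]
  L0: [31, 7, 27, 89, 51, 4, 10, 68]
  L1: h(31,7)=(31*31+7)%997=968 h(27,89)=(27*31+89)%997=926 h(51,4)=(51*31+4)%997=588 h(10,68)=(10*31+68)%997=378 -> [968, 926, 588, 378]
  L2: h(968,926)=(968*31+926)%997=27 h(588,378)=(588*31+378)%997=660 -> [27, 660]
  L3: h(27,660)=(27*31+660)%997=500 -> [500]
  root = 500 != target 957
Candidate B produces the target root.

Answer: B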